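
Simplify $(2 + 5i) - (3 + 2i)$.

(2 - 3) + (5 - 2)i = -1 + 3i


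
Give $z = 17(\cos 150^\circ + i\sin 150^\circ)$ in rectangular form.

a = r cos θ = 17 * -sqrt(3)/2 = -17*sqrt(3)/2
b = r sin θ = 17 * 1/2 = 17/2
z = -17*sqrt(3)/2 + (17/2)i


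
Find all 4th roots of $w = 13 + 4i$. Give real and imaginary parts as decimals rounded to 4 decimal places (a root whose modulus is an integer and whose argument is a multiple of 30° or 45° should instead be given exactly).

|w| = sqrt(185) ≈ 13.601471, arg(w) ≈ 17.102729°
Root modulus = sqrt(185)^(1/4) ≈ 1.920421
Root arguments: θ_k = (arg(w) + 360°k)/4 for k = 0, 1, ..., 3
Compute each root as (root modulus)(cos θ_k + i sin θ_k) using full-precision intermediates, then round to 4 decimal places.
Roots: 1.9151 + 0.1432i, -0.1432 + 1.9151i, -1.9151 - 0.1432i, 0.1432 - 1.9151i


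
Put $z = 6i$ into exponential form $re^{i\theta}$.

r = |z| = sqrt((0)^2 + (6)^2) = sqrt(0 + 36) = sqrt(36) = 6
a = 0 and b > 0, so z lies on the positive imaginary axis: θ = 90° = π/2
z = 6e^(i*π/2)


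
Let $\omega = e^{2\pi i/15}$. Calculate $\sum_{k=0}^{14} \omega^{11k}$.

Let ζ = ω^11 = e^(2πi·11/15). Since 15 ∤ 11, ζ ≠ 1.
Sum = Σ_{k=0}^{14} ζ^k = (ζ^15 - 1)/(ζ - 1) = (ω^{11·15} - 1)/(ζ - 1) = (1 - 1)/(ζ - 1) = 0


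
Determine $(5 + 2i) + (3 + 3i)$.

(5 + 3) + (2 + 3)i = 8 + 5i


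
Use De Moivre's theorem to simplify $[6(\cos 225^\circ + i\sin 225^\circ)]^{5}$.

By De Moivre: z^n = r^n(cos(nθ) + i sin(nθ))
= 6^5(cos(5*225°) + i sin(5*225°))
= 7776(cos 45° + i sin 45°)
= 3888*sqrt(2) + 3888*sqrt(2)i


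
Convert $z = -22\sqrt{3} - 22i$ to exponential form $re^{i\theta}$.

r = |z| = sqrt((-22*sqrt(3))^2 + (-22)^2) = sqrt(1452 + 484) = sqrt(1936) = 44
θ = arctan(b/a) = arctan(-22/-38.1051) (quadrant-adjusted) = 210° = 7π/6
z = 44e^(i*7π/6)


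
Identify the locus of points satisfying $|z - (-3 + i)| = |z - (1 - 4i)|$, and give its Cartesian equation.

|z - z1| = |z - z2| means z is equidistant from z1 and z2,
i.e. the perpendicular bisector of the segment from (-3, 1) to (1, -4) (midpoint (-1, -3/2)).
With z = x + yi, square both sides:
(x - (-3))^2 + (y - 1)^2 = (x - 1)^2 + (y - (-4))^2
The x^2 and y^2 terms cancel: 8x + (-10)y = 17 - 10 = 7
Simplify: 8x - 10y = 7
Locus: Perpendicular bisector of the segment from (-3, 1) to (1, -4): the line 8x - 10y = 7


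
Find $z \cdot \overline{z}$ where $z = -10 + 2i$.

z * conjugate(z) = |z|^2 = a^2 + b^2
= (-10)^2 + 2^2 = 104


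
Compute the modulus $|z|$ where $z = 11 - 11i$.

|z| = sqrt(a^2 + b^2) = sqrt(11^2 + (-11)^2) = sqrt(242) = sqrt(242)


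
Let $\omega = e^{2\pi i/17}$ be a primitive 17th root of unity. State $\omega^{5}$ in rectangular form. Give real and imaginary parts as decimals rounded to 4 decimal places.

ω^5 = e^(2πi·5/17) = e^(i·10π/17)
= cos(10π/17) + i sin(10π/17)
= -0.2737 + 0.9618i


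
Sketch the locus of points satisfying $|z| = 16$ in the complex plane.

|z| = 16 means sqrt(x^2 + y^2) = 16
This is a circle of radius 16 centered at the origin


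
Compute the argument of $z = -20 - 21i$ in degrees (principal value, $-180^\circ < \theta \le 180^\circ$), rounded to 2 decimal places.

θ = arctan(b/a) = arctan(-21/-20) (quadrant-adjusted) = -133.60°


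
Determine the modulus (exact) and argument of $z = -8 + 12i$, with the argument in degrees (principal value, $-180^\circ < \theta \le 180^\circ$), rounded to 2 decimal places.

|z| = sqrt((-8)^2 + 12^2) = sqrt(208)
arg(z) = arctan(b/a) = arctan(12/-8) (quadrant-adjusted) = 123.69°


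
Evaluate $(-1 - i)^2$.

(a + bi)^2 = a^2 - b^2 + 2abi
= (-1)^2 - (-1)^2 + 2*(-1)*(-1)i
= 2i


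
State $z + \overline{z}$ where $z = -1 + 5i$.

z + conjugate(z) = (a + bi) + (a - bi) = 2a
= 2 * (-1) = -2


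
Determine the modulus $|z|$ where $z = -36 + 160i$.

|z| = sqrt(a^2 + b^2) = sqrt((-36)^2 + 160^2) = sqrt(26896) = 164


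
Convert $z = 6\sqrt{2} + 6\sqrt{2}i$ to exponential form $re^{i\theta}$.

r = |z| = sqrt((6*sqrt(2))^2 + (6*sqrt(2))^2) = sqrt(72 + 72) = sqrt(144) = 12
θ = arctan(b/a) = arctan(8.4853/8.4853) (quadrant-adjusted) = 45° = π/4
z = 12e^(i*π/4)


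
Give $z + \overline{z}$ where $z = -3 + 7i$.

z + conjugate(z) = (a + bi) + (a - bi) = 2a
= 2 * (-3) = -6


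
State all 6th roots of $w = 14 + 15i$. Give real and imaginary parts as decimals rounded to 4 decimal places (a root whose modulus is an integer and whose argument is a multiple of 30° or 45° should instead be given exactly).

|w| = sqrt(421) ≈ 20.518285, arg(w) ≈ 46.974934°
Root modulus = sqrt(421)^(1/6) ≈ 1.654589
Root arguments: θ_k = (arg(w) + 360°k)/6 for k = 0, 1, ..., 5
Compute each root as (root modulus)(cos θ_k + i sin θ_k) using full-precision intermediates, then round to 4 decimal places.
Roots: 1.6392 + 0.2254i, 0.6244 + 1.5323i, -1.0148 + 1.3069i, -1.6392 - 0.2254i, -0.6244 - 1.5323i, 1.0148 - 1.3069i


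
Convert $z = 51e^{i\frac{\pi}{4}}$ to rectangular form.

a = r cos θ = 51 * sqrt(2)/2 = 51*sqrt(2)/2
b = r sin θ = 51 * sqrt(2)/2 = 51*sqrt(2)/2
z = 51*sqrt(2)/2 + (51*sqrt(2)/2)i


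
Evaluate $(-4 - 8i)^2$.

(a + bi)^2 = a^2 - b^2 + 2abi
= (-4)^2 - (-8)^2 + 2*(-4)*(-8)i
= -48 + 64i


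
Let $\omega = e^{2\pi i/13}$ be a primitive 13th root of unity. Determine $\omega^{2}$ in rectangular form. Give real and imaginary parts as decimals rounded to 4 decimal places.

ω^2 = e^(2πi·2/13) = e^(i·4π/13)
= cos(4π/13) + i sin(4π/13)
= 0.5681 + 0.8230i


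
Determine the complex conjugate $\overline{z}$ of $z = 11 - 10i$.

If z = a + bi, then conjugate(z) = a - bi
conjugate(11 - 10i) = 11 + 10i


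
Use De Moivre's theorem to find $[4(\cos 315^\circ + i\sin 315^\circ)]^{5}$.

By De Moivre: z^n = r^n(cos(nθ) + i sin(nθ))
= 4^5(cos(5*315°) + i sin(5*315°))
= 1024(cos 135° + i sin 135°)
= -512*sqrt(2) + 512*sqrt(2)i


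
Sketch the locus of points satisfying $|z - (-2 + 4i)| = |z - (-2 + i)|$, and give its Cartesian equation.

|z - z1| = |z - z2| means z is equidistant from z1 and z2,
i.e. the perpendicular bisector of the segment from (-2, 4) to (-2, 1) (midpoint (-2, 5/2)).
With z = x + yi, square both sides:
(x - (-2))^2 + (y - 4)^2 = (x - (-2))^2 + (y - 1)^2
The x^2 and y^2 terms cancel: 0x + (-6)y = 5 - 20 = -15
Simplify: y = 5/2
Locus: Perpendicular bisector of the segment from (-2, 4) to (-2, 1): the line y = 5/2


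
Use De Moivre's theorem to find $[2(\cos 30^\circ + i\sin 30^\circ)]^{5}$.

By De Moivre: z^n = r^n(cos(nθ) + i sin(nθ))
= 2^5(cos(5*30°) + i sin(5*30°))
= 32(cos 150° + i sin 150°)
= -16*sqrt(3) + 16i


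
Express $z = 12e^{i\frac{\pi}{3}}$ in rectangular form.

a = r cos θ = 12 * 1/2 = 6
b = r sin θ = 12 * sqrt(3)/2 = 6*sqrt(3)
z = 6 + 6*sqrt(3)i


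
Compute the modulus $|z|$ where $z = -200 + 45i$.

|z| = sqrt(a^2 + b^2) = sqrt((-200)^2 + 45^2) = sqrt(42025) = 205


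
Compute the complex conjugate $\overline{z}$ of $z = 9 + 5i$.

If z = a + bi, then conjugate(z) = a - bi
conjugate(9 + 5i) = 9 - 5i


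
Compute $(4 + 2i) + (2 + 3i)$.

(4 + 2) + (2 + 3)i = 6 + 5i


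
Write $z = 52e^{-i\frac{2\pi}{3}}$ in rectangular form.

a = r cos θ = 52 * -1/2 = -26
b = r sin θ = 52 * -sqrt(3)/2 = -26*sqrt(3)
z = -26 - 26*sqrt(3)i


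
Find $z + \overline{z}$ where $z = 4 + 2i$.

z + conjugate(z) = (a + bi) + (a - bi) = 2a
= 2 * 4 = 8


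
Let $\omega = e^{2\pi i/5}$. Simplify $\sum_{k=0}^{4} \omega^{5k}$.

Since 5 divides 5, ω^5 = (ω^5)^1 = 1^1 = 1, so every term is 1.
Sum = 5 · 1 = 5


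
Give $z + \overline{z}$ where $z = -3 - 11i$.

z + conjugate(z) = (a + bi) + (a - bi) = 2a
= 2 * (-3) = -6


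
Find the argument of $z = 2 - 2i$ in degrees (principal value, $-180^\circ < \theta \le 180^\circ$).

θ = arctan(b/a) = arctan(-2/2) (quadrant-adjusted) = -45°


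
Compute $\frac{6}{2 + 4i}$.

Multiply numerator and denominator by conjugate (2 - 4i):
= (6)(2 - 4i) / (2^2 + 4^2)
= (12 - 24i) / 20
Divide through by 4: (3 - 6i) / 5
= 3/5 - (6/5)i


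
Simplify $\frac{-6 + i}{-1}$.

Divisor is real, so divide each part by -1:
= 6 - i


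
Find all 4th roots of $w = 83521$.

|w| = 83521, arg(w) = 0°
Root modulus = 83521^(1/4) = 17
Root arguments: θ_k = (0° + 360°k)/4 for k = 0, 1, ..., 3
Roots: 17, 17i, -17, -17i


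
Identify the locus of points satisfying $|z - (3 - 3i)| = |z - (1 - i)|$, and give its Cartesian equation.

|z - z1| = |z - z2| means z is equidistant from z1 and z2,
i.e. the perpendicular bisector of the segment from (3, -3) to (1, -1) (midpoint (2, -2)).
With z = x + yi, square both sides:
(x - 3)^2 + (y - (-3))^2 = (x - 1)^2 + (y - (-1))^2
The x^2 and y^2 terms cancel: -4x + 4y = 2 - 18 = -16
Simplify: x - y = 4
Locus: Perpendicular bisector of the segment from (3, -3) to (1, -1): the line x - y = 4


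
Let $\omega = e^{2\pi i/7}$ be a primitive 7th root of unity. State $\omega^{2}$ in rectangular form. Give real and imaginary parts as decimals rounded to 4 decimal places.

ω^2 = e^(2πi·2/7) = e^(i·4π/7)
= cos(4π/7) + i sin(4π/7)
= -0.2225 + 0.9749i


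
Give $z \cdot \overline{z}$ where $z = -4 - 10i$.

z * conjugate(z) = |z|^2 = a^2 + b^2
= (-4)^2 + (-10)^2 = 116


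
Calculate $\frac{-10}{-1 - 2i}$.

Multiply numerator and denominator by conjugate (-1 + 2i):
= (-10)(-1 + 2i) / ((-1)^2 + (-2)^2)
= (10 - 20i) / 5
= 2 - 4i


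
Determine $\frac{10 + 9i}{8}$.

Divisor is real, so divide each part by 8:
= 5/4 + (9/8)i


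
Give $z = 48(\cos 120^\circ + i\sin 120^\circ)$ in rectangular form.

a = r cos θ = 48 * -1/2 = -24
b = r sin θ = 48 * sqrt(3)/2 = 24*sqrt(3)
z = -24 + 24*sqrt(3)i


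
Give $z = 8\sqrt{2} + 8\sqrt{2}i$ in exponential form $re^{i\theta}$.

r = |z| = sqrt((8*sqrt(2))^2 + (8*sqrt(2))^2) = sqrt(128 + 128) = sqrt(256) = 16
θ = arctan(b/a) = arctan(11.3137/11.3137) (quadrant-adjusted) = 45° = π/4
z = 16e^(i*π/4)


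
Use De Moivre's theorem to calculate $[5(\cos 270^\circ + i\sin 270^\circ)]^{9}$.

By De Moivre: z^n = r^n(cos(nθ) + i sin(nθ))
= 5^9(cos(9*270°) + i sin(9*270°))
= 1953125(cos 270° + i sin 270°)
= -1953125i


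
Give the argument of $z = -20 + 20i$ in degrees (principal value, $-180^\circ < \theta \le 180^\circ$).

θ = arctan(b/a) = arctan(20/-20) (quadrant-adjusted) = 135°


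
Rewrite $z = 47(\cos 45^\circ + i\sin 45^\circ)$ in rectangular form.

a = r cos θ = 47 * sqrt(2)/2 = 47*sqrt(2)/2
b = r sin θ = 47 * sqrt(2)/2 = 47*sqrt(2)/2
z = 47*sqrt(2)/2 + (47*sqrt(2)/2)i


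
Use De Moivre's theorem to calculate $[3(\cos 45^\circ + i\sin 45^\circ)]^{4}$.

By De Moivre: z^n = r^n(cos(nθ) + i sin(nθ))
= 3^4(cos(4*45°) + i sin(4*45°))
= 81(cos 180° + i sin 180°)
= -81


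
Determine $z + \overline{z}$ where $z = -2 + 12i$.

z + conjugate(z) = (a + bi) + (a - bi) = 2a
= 2 * (-2) = -4


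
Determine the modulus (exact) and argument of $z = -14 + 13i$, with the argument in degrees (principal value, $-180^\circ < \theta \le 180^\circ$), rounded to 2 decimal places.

|z| = sqrt((-14)^2 + 13^2) = sqrt(365)
arg(z) = arctan(b/a) = arctan(13/-14) (quadrant-adjusted) = 137.12°


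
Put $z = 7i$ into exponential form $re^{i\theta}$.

r = |z| = sqrt((0)^2 + (7)^2) = sqrt(0 + 49) = sqrt(49) = 7
a = 0 and b > 0, so z lies on the positive imaginary axis: θ = 90° = π/2
z = 7e^(i*π/2)


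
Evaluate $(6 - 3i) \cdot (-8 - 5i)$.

(a1*a2 - b1*b2) + (a1*b2 + b1*a2)i
= (-48 - 15) + (-30 + 24)i
= -63 - 6i


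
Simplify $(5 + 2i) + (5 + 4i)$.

(5 + 5) + (2 + 4)i = 10 + 6i


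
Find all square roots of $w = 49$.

|w| = 49, arg(w) = 0°
Root modulus = 49^(1/2) = 7
Root arguments: θ_k = (0° + 360°k)/2 for k = 0, 1, ..., 1
Roots: 7, -7


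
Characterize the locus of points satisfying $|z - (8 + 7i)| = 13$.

|z - z0| = r describes a circle centered at z0 with radius r
Here z0 = 8 + 7i and r = 13
Locus: Circle centered at (8, 7) with radius 13


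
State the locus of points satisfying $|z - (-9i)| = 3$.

|z - z0| = r describes a circle centered at z0 with radius r
Here z0 = -9i and r = 3
Locus: Circle centered at (0, -9) with radius 3


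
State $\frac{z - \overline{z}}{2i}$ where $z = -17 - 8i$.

z - conjugate(z) = 2bi
(z - conjugate(z))/(2i) = 2bi/(2i) = b = -8


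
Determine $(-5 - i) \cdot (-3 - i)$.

(a1*a2 - b1*b2) + (a1*b2 + b1*a2)i
= (15 - 1) + (5 + 3)i
= 14 + 8i


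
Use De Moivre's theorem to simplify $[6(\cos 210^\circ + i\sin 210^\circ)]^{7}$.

By De Moivre: z^n = r^n(cos(nθ) + i sin(nθ))
= 6^7(cos(7*210°) + i sin(7*210°))
= 279936(cos 30° + i sin 30°)
= 139968*sqrt(3) + 139968i


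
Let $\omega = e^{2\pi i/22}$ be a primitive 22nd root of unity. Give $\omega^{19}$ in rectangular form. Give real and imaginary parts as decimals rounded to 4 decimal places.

ω^19 = e^(2πi·19/22) = e^(i·19π/11)
= cos(19π/11) + i sin(19π/11)
= 0.6549 - 0.7557i


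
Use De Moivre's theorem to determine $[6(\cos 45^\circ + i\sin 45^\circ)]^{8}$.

By De Moivre: z^n = r^n(cos(nθ) + i sin(nθ))
= 6^8(cos(8*45°) + i sin(8*45°))
= 1679616(cos 0° + i sin 0°)
= 1679616


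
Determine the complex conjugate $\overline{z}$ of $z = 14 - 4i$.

If z = a + bi, then conjugate(z) = a - bi
conjugate(14 - 4i) = 14 + 4i


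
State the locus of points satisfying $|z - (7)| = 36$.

|z - z0| = r describes a circle centered at z0 with radius r
Here z0 = 7 and r = 36
Locus: Circle centered at (7, 0) with radius 36


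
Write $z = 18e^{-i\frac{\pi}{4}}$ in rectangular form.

a = r cos θ = 18 * sqrt(2)/2 = 9*sqrt(2)
b = r sin θ = 18 * -sqrt(2)/2 = -9*sqrt(2)
z = 9*sqrt(2) - 9*sqrt(2)i


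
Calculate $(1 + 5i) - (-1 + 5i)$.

(1 - (-1)) + (5 - 5)i = 2


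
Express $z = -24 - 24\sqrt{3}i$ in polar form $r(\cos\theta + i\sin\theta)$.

r = |z| = sqrt(a^2 + b^2) = sqrt((-24)^2 + (-24*sqrt(3))^2) = sqrt(576 + 1728) = sqrt(2304) = 48
θ = arctan(b/a) = arctan(-41.5692/-24) (quadrant-adjusted) = 240°
z = 48(cos 240° + i sin 240°)


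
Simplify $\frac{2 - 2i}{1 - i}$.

Multiply numerator and denominator by conjugate (1 + i):
= (2 - 2i)(1 + i) / (1^2 + (-1)^2)
= (4) / 2
= 2


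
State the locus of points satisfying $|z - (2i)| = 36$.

|z - z0| = r describes a circle centered at z0 with radius r
Here z0 = 2i and r = 36
Locus: Circle centered at (0, 2) with radius 36


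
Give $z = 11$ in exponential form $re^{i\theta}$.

r = |z| = sqrt((11)^2 + (0)^2) = sqrt(121 + 0) = sqrt(121) = 11
b = 0 and a > 0, so z lies on the positive real axis: θ = 0
z = 11e^(i*0) = 11


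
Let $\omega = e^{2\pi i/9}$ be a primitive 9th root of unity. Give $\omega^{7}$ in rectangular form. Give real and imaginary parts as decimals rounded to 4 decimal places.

ω^7 = e^(2πi·7/9) = e^(i·14π/9)
= cos(14π/9) + i sin(14π/9)
= 0.1736 - 0.9848i


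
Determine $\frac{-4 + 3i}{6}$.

Divisor is real, so divide each part by 6:
= -2/3 + (1/2)i


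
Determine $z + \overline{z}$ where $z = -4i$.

z + conjugate(z) = (a + bi) + (a - bi) = 2a
= 2 * 0 = 0


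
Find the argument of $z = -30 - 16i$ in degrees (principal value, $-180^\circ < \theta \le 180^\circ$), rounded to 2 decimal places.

θ = arctan(b/a) = arctan(-16/-30) (quadrant-adjusted) = -151.93°


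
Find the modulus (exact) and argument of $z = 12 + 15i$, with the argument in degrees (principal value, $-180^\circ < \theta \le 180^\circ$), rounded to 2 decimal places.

|z| = sqrt(12^2 + 15^2) = sqrt(369)
arg(z) = arctan(b/a) = arctan(15/12) (quadrant-adjusted) = 51.34°


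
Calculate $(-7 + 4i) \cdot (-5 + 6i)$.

(a1*a2 - b1*b2) + (a1*b2 + b1*a2)i
= (35 - 24) + (-42 + (-20))i
= 11 - 62i


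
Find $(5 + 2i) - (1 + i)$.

(5 - 1) + (2 - 1)i = 4 + i


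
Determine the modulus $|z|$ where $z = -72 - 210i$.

|z| = sqrt(a^2 + b^2) = sqrt((-72)^2 + (-210)^2) = sqrt(49284) = 222


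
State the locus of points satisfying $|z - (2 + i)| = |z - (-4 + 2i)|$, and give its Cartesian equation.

|z - z1| = |z - z2| means z is equidistant from z1 and z2,
i.e. the perpendicular bisector of the segment from (2, 1) to (-4, 2) (midpoint (-1, 3/2)).
With z = x + yi, square both sides:
(x - 2)^2 + (y - 1)^2 = (x - (-4))^2 + (y - 2)^2
The x^2 and y^2 terms cancel: -12x + 2y = 20 - 5 = 15
Simplify: 12x - 2y = -15
Locus: Perpendicular bisector of the segment from (2, 1) to (-4, 2): the line 12x - 2y = -15


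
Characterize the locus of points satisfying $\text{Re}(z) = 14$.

Re(z) = x where z = x + yi; the equation x = 14 is satisfied by all points with that x-coordinate
Locus: Vertical line x = 14


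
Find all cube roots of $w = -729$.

|w| = 729, arg(w) = 180°
Root modulus = 729^(1/3) = 9
Root arguments: θ_k = (180° + 360°k)/3 for k = 0, 1, ..., 2
Roots: 9/2 + (9*sqrt(3)/2)i, -9, 9/2 - (9*sqrt(3)/2)i


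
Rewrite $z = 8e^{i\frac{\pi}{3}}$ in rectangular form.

a = r cos θ = 8 * 1/2 = 4
b = r sin θ = 8 * sqrt(3)/2 = 4*sqrt(3)
z = 4 + 4*sqrt(3)i


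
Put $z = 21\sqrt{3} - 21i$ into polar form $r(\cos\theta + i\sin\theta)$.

r = |z| = sqrt(a^2 + b^2) = sqrt((21*sqrt(3))^2 + (-21)^2) = sqrt(1323 + 441) = sqrt(1764) = 42
θ = arctan(b/a) = arctan(-21/36.3731) (quadrant-adjusted) = 330°
z = 42(cos 330° + i sin 330°)


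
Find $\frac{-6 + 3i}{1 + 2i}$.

Multiply numerator and denominator by conjugate (1 - 2i):
= (-6 + 3i)(1 - 2i) / (1^2 + 2^2)
= (15i) / 5
= 3i


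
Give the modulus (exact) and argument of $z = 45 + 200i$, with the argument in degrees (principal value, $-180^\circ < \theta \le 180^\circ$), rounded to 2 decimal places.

|z| = sqrt(45^2 + 200^2) = 205
arg(z) = arctan(b/a) = arctan(200/45) (quadrant-adjusted) = 77.32°


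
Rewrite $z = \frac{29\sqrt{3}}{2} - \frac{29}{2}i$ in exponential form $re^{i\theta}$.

r = |z| = sqrt((29*sqrt(3)/2)^2 + (-29/2)^2) = sqrt(2523/4 + 841/4) = sqrt(841) = 29
θ = arctan(b/a) = arctan(-14.5/25.1147) (quadrant-adjusted) = -30° = -π/6
z = 29e^(-i*π/6)


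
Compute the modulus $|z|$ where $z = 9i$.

|z| = sqrt(a^2 + b^2) = sqrt(0^2 + 9^2) = sqrt(81) = 9


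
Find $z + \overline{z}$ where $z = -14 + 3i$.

z + conjugate(z) = (a + bi) + (a - bi) = 2a
= 2 * (-14) = -28


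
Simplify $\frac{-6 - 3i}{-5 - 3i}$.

Multiply numerator and denominator by conjugate (-5 + 3i):
= (-6 - 3i)(-5 + 3i) / ((-5)^2 + (-3)^2)
= (39 - 3i) / 34
= 39/34 - (3/34)i


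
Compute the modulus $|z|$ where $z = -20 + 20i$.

|z| = sqrt(a^2 + b^2) = sqrt((-20)^2 + 20^2) = sqrt(800) = sqrt(800)


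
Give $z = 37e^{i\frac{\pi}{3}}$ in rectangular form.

a = r cos θ = 37 * 1/2 = 37/2
b = r sin θ = 37 * sqrt(3)/2 = 37*sqrt(3)/2
z = 37/2 + (37*sqrt(3)/2)i


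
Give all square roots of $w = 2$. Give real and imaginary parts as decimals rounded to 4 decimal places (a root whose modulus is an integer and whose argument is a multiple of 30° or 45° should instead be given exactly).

|w| = 2, arg(w) = 0°
Root modulus = 2^(1/2) ≈ 1.414214
Root arguments: θ_k = (0° + 360°k)/2 for k = 0, 1, ..., 1
Compute each root as (root modulus)(cos θ_k + i sin θ_k) using full-precision intermediates, then round to 4 decimal places.
Roots: 1.4142, -1.4142


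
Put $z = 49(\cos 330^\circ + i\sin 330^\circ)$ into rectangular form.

a = r cos θ = 49 * sqrt(3)/2 = 49*sqrt(3)/2
b = r sin θ = 49 * -1/2 = -49/2
z = 49*sqrt(3)/2 - (49/2)i


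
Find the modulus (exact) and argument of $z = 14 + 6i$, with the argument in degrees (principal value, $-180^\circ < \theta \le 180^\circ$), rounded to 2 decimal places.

|z| = sqrt(14^2 + 6^2) = sqrt(232)
arg(z) = arctan(b/a) = arctan(6/14) (quadrant-adjusted) = 23.20°


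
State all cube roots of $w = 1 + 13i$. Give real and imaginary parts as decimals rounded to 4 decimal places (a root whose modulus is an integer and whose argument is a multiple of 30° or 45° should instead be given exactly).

|w| = sqrt(170) ≈ 13.038405, arg(w) ≈ 85.601295°
Root modulus = sqrt(170)^(1/3) ≈ 2.353648
Root arguments: θ_k = (arg(w) + 360°k)/3 for k = 0, 1, ..., 2
Compute each root as (root modulus)(cos θ_k + i sin θ_k) using full-precision intermediates, then round to 4 decimal places.
Roots: 2.0678 + 1.1243i, -2.0075 + 1.2286i, -0.0602 - 2.3529i


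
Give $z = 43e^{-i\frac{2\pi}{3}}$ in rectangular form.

a = r cos θ = 43 * -1/2 = -43/2
b = r sin θ = 43 * -sqrt(3)/2 = -43*sqrt(3)/2
z = -43/2 - (43*sqrt(3)/2)i


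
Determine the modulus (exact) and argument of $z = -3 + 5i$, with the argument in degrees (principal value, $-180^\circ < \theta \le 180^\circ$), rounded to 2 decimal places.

|z| = sqrt((-3)^2 + 5^2) = sqrt(34)
arg(z) = arctan(b/a) = arctan(5/-3) (quadrant-adjusted) = 120.96°


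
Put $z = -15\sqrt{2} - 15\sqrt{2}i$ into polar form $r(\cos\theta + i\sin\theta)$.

r = |z| = sqrt(a^2 + b^2) = sqrt((-15*sqrt(2))^2 + (-15*sqrt(2))^2) = sqrt(450 + 450) = sqrt(900) = 30
θ = arctan(b/a) = arctan(-21.2132/-21.2132) (quadrant-adjusted) = 225°
z = 30(cos 225° + i sin 225°)


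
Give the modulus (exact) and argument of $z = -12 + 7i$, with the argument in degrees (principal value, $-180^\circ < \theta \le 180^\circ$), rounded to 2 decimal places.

|z| = sqrt((-12)^2 + 7^2) = sqrt(193)
arg(z) = arctan(b/a) = arctan(7/-12) (quadrant-adjusted) = 149.74°


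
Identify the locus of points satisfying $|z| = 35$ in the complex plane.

|z| = 35 means sqrt(x^2 + y^2) = 35
This is a circle of radius 35 centered at the origin


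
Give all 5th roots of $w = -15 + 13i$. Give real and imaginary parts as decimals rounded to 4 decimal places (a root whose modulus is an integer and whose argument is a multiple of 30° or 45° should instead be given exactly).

|w| = sqrt(394) ≈ 19.849433, arg(w) ≈ 139.085617°
Root modulus = sqrt(394)^(1/5) ≈ 1.817815
Root arguments: θ_k = (arg(w) + 360°k)/5 for k = 0, 1, ..., 4
Compute each root as (root modulus)(cos θ_k + i sin θ_k) using full-precision intermediates, then round to 4 decimal places.
Roots: 1.6078 + 0.8483i, -0.3099 + 1.7912i, -1.7993 + 0.2587i, -0.8021 - 1.6313i, 1.3036 - 1.2669i


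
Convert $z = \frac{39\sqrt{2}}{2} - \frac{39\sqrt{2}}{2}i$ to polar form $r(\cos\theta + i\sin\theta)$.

r = |z| = sqrt(a^2 + b^2) = sqrt((39*sqrt(2)/2)^2 + (-39*sqrt(2)/2)^2) = sqrt(1521/2 + 1521/2) = sqrt(1521) = 39
θ = arctan(b/a) = arctan(-27.5772/27.5772) (quadrant-adjusted) = 315°
z = 39(cos 315° + i sin 315°)


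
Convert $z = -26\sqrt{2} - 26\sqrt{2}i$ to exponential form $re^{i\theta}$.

r = |z| = sqrt((-26*sqrt(2))^2 + (-26*sqrt(2))^2) = sqrt(1352 + 1352) = sqrt(2704) = 52
θ = arctan(b/a) = arctan(-36.7696/-36.7696) (quadrant-adjusted) = 225° = 5π/4
z = 52e^(i*5π/4)


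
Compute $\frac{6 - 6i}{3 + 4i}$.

Multiply numerator and denominator by conjugate (3 - 4i):
= (6 - 6i)(3 - 4i) / (3^2 + 4^2)
= (-6 - 42i) / 25
= -6/25 - (42/25)i


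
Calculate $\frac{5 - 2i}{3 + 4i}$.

Multiply numerator and denominator by conjugate (3 - 4i):
= (5 - 2i)(3 - 4i) / (3^2 + 4^2)
= (7 - 26i) / 25
= 7/25 - (26/25)i


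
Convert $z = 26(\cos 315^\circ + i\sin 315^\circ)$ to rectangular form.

a = r cos θ = 26 * sqrt(2)/2 = 13*sqrt(2)
b = r sin θ = 26 * -sqrt(2)/2 = -13*sqrt(2)
z = 13*sqrt(2) - 13*sqrt(2)i


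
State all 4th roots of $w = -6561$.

|w| = 6561, arg(w) = 180°
Root modulus = 6561^(1/4) = 9
Root arguments: θ_k = (180° + 360°k)/4 for k = 0, 1, ..., 3
Roots: 9*sqrt(2)/2 + (9*sqrt(2)/2)i, -9*sqrt(2)/2 + (9*sqrt(2)/2)i, -9*sqrt(2)/2 - (9*sqrt(2)/2)i, 9*sqrt(2)/2 - (9*sqrt(2)/2)i


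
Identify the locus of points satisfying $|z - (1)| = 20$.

|z - z0| = r describes a circle centered at z0 with radius r
Here z0 = 1 and r = 20
Locus: Circle centered at (1, 0) with radius 20


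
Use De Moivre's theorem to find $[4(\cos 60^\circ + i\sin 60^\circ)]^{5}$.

By De Moivre: z^n = r^n(cos(nθ) + i sin(nθ))
= 4^5(cos(5*60°) + i sin(5*60°))
= 1024(cos 300° + i sin 300°)
= 512 - 512*sqrt(3)i


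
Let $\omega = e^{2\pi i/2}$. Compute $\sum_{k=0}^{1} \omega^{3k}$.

Let ζ = ω^3 = e^(2πi·3/2). Since 2 ∤ 3, ζ ≠ 1.
Sum = Σ_{k=0}^{1} ζ^k = (ζ^2 - 1)/(ζ - 1) = (ω^{3·2} - 1)/(ζ - 1) = (1 - 1)/(ζ - 1) = 0


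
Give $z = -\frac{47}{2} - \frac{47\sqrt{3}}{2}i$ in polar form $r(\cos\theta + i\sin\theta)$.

r = |z| = sqrt(a^2 + b^2) = sqrt((-47/2)^2 + (-47*sqrt(3)/2)^2) = sqrt(2209/4 + 6627/4) = sqrt(2209) = 47
θ = arctan(b/a) = arctan(-40.7032/-23.5) (quadrant-adjusted) = 240°
z = 47(cos 240° + i sin 240°)


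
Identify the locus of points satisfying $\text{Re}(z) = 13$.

Re(z) = x where z = x + yi; the equation x = 13 is satisfied by all points with that x-coordinate
Locus: Vertical line x = 13


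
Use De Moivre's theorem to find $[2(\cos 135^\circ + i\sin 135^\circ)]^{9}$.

By De Moivre: z^n = r^n(cos(nθ) + i sin(nθ))
= 2^9(cos(9*135°) + i sin(9*135°))
= 512(cos 135° + i sin 135°)
= -256*sqrt(2) + 256*sqrt(2)i


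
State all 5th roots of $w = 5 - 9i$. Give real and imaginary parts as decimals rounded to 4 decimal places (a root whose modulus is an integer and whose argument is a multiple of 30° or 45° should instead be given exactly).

|w| = sqrt(106) ≈ 10.295630, arg(w) ≈ 299.054604°
Root modulus = sqrt(106)^(1/5) ≈ 1.594155
Root arguments: θ_k = (arg(w) + 360°k)/5 for k = 0, 1, ..., 4
Compute each root as (root modulus)(cos θ_k + i sin θ_k) using full-precision intermediates, then round to 4 decimal places.
Roots: 0.8016 + 1.3779i, -1.0628 + 1.1882i, -1.4585 - 0.6436i, 0.1614 - 1.5860i, 1.5582 - 0.3366i


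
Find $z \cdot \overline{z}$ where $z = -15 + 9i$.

z * conjugate(z) = |z|^2 = a^2 + b^2
= (-15)^2 + 9^2 = 306


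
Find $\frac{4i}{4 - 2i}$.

Multiply numerator and denominator by conjugate (4 + 2i):
= (4i)(4 + 2i) / (4^2 + (-2)^2)
= (-8 + 16i) / 20
Divide through by 4: (-2 + 4i) / 5
= -2/5 + (4/5)i


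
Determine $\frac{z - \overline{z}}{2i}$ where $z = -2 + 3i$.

z - conjugate(z) = 2bi
(z - conjugate(z))/(2i) = 2bi/(2i) = b = 3


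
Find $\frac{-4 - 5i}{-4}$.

Divisor is real, so divide each part by -4:
= 1 + (5/4)i


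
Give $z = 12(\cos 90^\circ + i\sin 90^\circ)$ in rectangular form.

a = r cos θ = 12 * 0 = 0
b = r sin θ = 12 * 1 = 12
z = 12i


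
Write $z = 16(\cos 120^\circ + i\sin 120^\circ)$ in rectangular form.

a = r cos θ = 16 * -1/2 = -8
b = r sin θ = 16 * sqrt(3)/2 = 8*sqrt(3)
z = -8 + 8*sqrt(3)i


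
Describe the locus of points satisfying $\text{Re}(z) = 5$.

Re(z) = x where z = x + yi; the equation x = 5 is satisfied by all points with that x-coordinate
Locus: Vertical line x = 5


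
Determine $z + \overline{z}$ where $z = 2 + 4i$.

z + conjugate(z) = (a + bi) + (a - bi) = 2a
= 2 * 2 = 4


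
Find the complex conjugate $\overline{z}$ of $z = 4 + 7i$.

If z = a + bi, then conjugate(z) = a - bi
conjugate(4 + 7i) = 4 - 7i


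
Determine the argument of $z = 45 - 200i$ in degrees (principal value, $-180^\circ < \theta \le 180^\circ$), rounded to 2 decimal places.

θ = arctan(b/a) = arctan(-200/45) (quadrant-adjusted) = -77.32°


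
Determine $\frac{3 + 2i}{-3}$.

Divisor is real, so divide each part by -3:
= -1 - (2/3)i


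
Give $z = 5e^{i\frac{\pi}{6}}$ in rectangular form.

a = r cos θ = 5 * sqrt(3)/2 = 5*sqrt(3)/2
b = r sin θ = 5 * 1/2 = 5/2
z = 5*sqrt(3)/2 + (5/2)i


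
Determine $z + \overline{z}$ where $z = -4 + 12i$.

z + conjugate(z) = (a + bi) + (a - bi) = 2a
= 2 * (-4) = -8


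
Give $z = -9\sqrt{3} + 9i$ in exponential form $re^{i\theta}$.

r = |z| = sqrt((-9*sqrt(3))^2 + (9)^2) = sqrt(243 + 81) = sqrt(324) = 18
θ = arctan(b/a) = arctan(9/-15.5885) (quadrant-adjusted) = 150° = 5π/6
z = 18e^(i*5π/6)


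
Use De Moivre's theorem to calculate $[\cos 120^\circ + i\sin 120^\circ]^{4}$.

By De Moivre: z^n = r^n(cos(nθ) + i sin(nθ))
= 1^4(cos(4*120°) + i sin(4*120°))
= 1(cos 120° + i sin 120°)
= -1/2 + (sqrt(3)/2)i


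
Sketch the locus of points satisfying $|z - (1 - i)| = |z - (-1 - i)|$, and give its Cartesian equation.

|z - z1| = |z - z2| means z is equidistant from z1 and z2,
i.e. the perpendicular bisector of the segment from (1, -1) to (-1, -1) (midpoint (0, -1)).
With z = x + yi, square both sides:
(x - 1)^2 + (y - (-1))^2 = (x - (-1))^2 + (y - (-1))^2
The x^2 and y^2 terms cancel: -4x + 0y = 2 - 2 = 0
Simplify: x = 0
Locus: Perpendicular bisector of the segment from (1, -1) to (-1, -1): the line x = 0


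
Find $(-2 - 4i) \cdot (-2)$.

(a1*a2 - b1*b2) + (a1*b2 + b1*a2)i
= (4 - 0) + (0 + 8)i
= 4 + 8i


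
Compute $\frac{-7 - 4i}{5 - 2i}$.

Multiply numerator and denominator by conjugate (5 + 2i):
= (-7 - 4i)(5 + 2i) / (5^2 + (-2)^2)
= (-27 - 34i) / 29
= -27/29 - (34/29)i


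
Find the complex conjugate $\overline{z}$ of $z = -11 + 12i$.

If z = a + bi, then conjugate(z) = a - bi
conjugate(-11 + 12i) = -11 - 12i


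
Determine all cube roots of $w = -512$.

|w| = 512, arg(w) = 180°
Root modulus = 512^(1/3) = 8
Root arguments: θ_k = (180° + 360°k)/3 for k = 0, 1, ..., 2
Roots: 4 + 4*sqrt(3)i, -8, 4 - 4*sqrt(3)i


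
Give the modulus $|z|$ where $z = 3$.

|z| = sqrt(a^2 + b^2) = sqrt(3^2 + 0^2) = sqrt(9) = 3


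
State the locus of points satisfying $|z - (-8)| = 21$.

|z - z0| = r describes a circle centered at z0 with radius r
Here z0 = -8 and r = 21
Locus: Circle centered at (-8, 0) with radius 21


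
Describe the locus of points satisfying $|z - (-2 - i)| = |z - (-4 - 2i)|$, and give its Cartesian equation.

|z - z1| = |z - z2| means z is equidistant from z1 and z2,
i.e. the perpendicular bisector of the segment from (-2, -1) to (-4, -2) (midpoint (-3, -3/2)).
With z = x + yi, square both sides:
(x - (-2))^2 + (y - (-1))^2 = (x - (-4))^2 + (y - (-2))^2
The x^2 and y^2 terms cancel: -4x + (-2)y = 20 - 5 = 15
Simplify: 4x + 2y = -15
Locus: Perpendicular bisector of the segment from (-2, -1) to (-4, -2): the line 4x + 2y = -15


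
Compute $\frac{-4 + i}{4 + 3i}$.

Multiply numerator and denominator by conjugate (4 - 3i):
= (-4 + i)(4 - 3i) / (4^2 + 3^2)
= (-13 + 16i) / 25
= -13/25 + (16/25)i


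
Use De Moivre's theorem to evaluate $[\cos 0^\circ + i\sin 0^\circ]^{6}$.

By De Moivre: z^n = r^n(cos(nθ) + i sin(nθ))
= 1^6(cos(6*0°) + i sin(6*0°))
= 1(cos 0° + i sin 0°)
= 1


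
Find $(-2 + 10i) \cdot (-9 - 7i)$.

(a1*a2 - b1*b2) + (a1*b2 + b1*a2)i
= (18 - (-70)) + (14 + (-90))i
= 88 - 76i


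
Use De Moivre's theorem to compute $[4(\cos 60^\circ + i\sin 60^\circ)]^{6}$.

By De Moivre: z^n = r^n(cos(nθ) + i sin(nθ))
= 4^6(cos(6*60°) + i sin(6*60°))
= 4096(cos 0° + i sin 0°)
= 4096


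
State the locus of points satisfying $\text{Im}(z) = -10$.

Im(z) = y where z = x + yi; the equation y = -10 is satisfied by all points with that y-coordinate
Locus: Horizontal line y = -10


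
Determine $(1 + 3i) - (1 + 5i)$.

(1 - 1) + (3 - 5)i = -2i


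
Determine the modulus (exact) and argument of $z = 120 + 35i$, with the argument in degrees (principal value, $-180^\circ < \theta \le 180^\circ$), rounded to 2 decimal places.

|z| = sqrt(120^2 + 35^2) = 125
arg(z) = arctan(b/a) = arctan(35/120) (quadrant-adjusted) = 16.26°


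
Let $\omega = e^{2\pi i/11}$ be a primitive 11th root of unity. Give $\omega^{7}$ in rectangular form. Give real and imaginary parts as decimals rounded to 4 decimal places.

ω^7 = e^(2πi·7/11) = e^(i·14π/11)
= cos(14π/11) + i sin(14π/11)
= -0.6549 - 0.7557i


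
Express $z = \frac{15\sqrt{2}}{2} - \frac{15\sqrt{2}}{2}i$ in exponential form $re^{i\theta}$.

r = |z| = sqrt((15*sqrt(2)/2)^2 + (-15*sqrt(2)/2)^2) = sqrt(225/2 + 225/2) = sqrt(225) = 15
θ = arctan(b/a) = arctan(-10.6066/10.6066) (quadrant-adjusted) = -45° = -π/4
z = 15e^(-i*π/4)


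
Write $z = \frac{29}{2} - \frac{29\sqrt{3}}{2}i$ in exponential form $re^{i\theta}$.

r = |z| = sqrt((29/2)^2 + (-29*sqrt(3)/2)^2) = sqrt(841/4 + 2523/4) = sqrt(841) = 29
θ = arctan(b/a) = arctan(-25.1147/14.5) (quadrant-adjusted) = -60° = -π/3
z = 29e^(-i*π/3)


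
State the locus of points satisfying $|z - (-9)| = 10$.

|z - z0| = r describes a circle centered at z0 with radius r
Here z0 = -9 and r = 10
Locus: Circle centered at (-9, 0) with radius 10


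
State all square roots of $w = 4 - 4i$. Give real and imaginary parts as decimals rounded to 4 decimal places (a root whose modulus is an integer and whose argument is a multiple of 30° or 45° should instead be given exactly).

|w| = sqrt(32) ≈ 5.656854, arg(w) = 315°
Root modulus = sqrt(32)^(1/2) ≈ 2.378414
Root arguments: θ_k = (315° + 360°k)/2 for k = 0, 1, ..., 1
Compute each root as (root modulus)(cos θ_k + i sin θ_k) using full-precision intermediates, then round to 4 decimal places.
Roots: -2.1974 + 0.9102i, 2.1974 - 0.9102i


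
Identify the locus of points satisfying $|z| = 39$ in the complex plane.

|z| = 39 means sqrt(x^2 + y^2) = 39
This is a circle of radius 39 centered at the origin


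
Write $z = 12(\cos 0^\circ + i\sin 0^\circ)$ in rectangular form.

a = r cos θ = 12 * 1 = 12
b = r sin θ = 12 * 0 = 0
z = 12


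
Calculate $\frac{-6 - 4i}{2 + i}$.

Multiply numerator and denominator by conjugate (2 - i):
= (-6 - 4i)(2 - i) / (2^2 + 1^2)
= (-16 - 2i) / 5
= -16/5 - (2/5)i


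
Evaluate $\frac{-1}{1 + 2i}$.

Multiply numerator and denominator by conjugate (1 - 2i):
= (-1)(1 - 2i) / (1^2 + 2^2)
= (-1 + 2i) / 5
= -1/5 + (2/5)i


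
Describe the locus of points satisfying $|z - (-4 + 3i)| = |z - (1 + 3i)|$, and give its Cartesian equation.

|z - z1| = |z - z2| means z is equidistant from z1 and z2,
i.e. the perpendicular bisector of the segment from (-4, 3) to (1, 3) (midpoint (-3/2, 3)).
With z = x + yi, square both sides:
(x - (-4))^2 + (y - 3)^2 = (x - 1)^2 + (y - 3)^2
The x^2 and y^2 terms cancel: 10x + 0y = 10 - 25 = -15
Simplify: x = -3/2
Locus: Perpendicular bisector of the segment from (-4, 3) to (1, 3): the line x = -3/2


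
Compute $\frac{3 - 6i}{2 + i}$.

Multiply numerator and denominator by conjugate (2 - i):
= (3 - 6i)(2 - i) / (2^2 + 1^2)
= (-15i) / 5
= -3i


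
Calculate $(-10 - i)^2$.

(a + bi)^2 = a^2 - b^2 + 2abi
= (-10)^2 - (-1)^2 + 2*(-10)*(-1)i
= 99 + 20i


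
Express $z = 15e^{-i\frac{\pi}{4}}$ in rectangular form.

a = r cos θ = 15 * sqrt(2)/2 = 15*sqrt(2)/2
b = r sin θ = 15 * -sqrt(2)/2 = -15*sqrt(2)/2
z = 15*sqrt(2)/2 - (15*sqrt(2)/2)i


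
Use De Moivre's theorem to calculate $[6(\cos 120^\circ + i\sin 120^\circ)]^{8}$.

By De Moivre: z^n = r^n(cos(nθ) + i sin(nθ))
= 6^8(cos(8*120°) + i sin(8*120°))
= 1679616(cos 240° + i sin 240°)
= -839808 - 839808*sqrt(3)i


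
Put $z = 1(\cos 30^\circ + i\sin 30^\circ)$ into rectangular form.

a = r cos θ = 1 * sqrt(3)/2 = sqrt(3)/2
b = r sin θ = 1 * 1/2 = 1/2
z = sqrt(3)/2 + (1/2)i


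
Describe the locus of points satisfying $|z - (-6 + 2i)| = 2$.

|z - z0| = r describes a circle centered at z0 with radius r
Here z0 = -6 + 2i and r = 2
Locus: Circle centered at (-6, 2) with radius 2


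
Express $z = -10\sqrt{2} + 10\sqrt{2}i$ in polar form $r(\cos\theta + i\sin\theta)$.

r = |z| = sqrt(a^2 + b^2) = sqrt((-10*sqrt(2))^2 + (10*sqrt(2))^2) = sqrt(200 + 200) = sqrt(400) = 20
θ = arctan(b/a) = arctan(14.1421/-14.1421) (quadrant-adjusted) = 135°
z = 20(cos 135° + i sin 135°)


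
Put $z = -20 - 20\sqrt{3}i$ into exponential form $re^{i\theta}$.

r = |z| = sqrt((-20)^2 + (-20*sqrt(3))^2) = sqrt(400 + 1200) = sqrt(1600) = 40
θ = arctan(b/a) = arctan(-34.641/-20) (quadrant-adjusted) = 240° = 4π/3
z = 40e^(i*4π/3)


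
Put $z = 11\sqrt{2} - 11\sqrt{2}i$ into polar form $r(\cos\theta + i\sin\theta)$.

r = |z| = sqrt(a^2 + b^2) = sqrt((11*sqrt(2))^2 + (-11*sqrt(2))^2) = sqrt(242 + 242) = sqrt(484) = 22
θ = arctan(b/a) = arctan(-15.5563/15.5563) (quadrant-adjusted) = 315°
z = 22(cos 315° + i sin 315°)


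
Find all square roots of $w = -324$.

|w| = 324, arg(w) = 180°
Root modulus = 324^(1/2) = 18
Root arguments: θ_k = (180° + 360°k)/2 for k = 0, 1, ..., 1
Roots: 18i, -18i


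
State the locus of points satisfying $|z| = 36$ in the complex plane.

|z| = 36 means sqrt(x^2 + y^2) = 36
This is a circle of radius 36 centered at the origin


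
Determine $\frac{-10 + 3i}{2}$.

Divisor is real, so divide each part by 2:
= -5 + (3/2)i


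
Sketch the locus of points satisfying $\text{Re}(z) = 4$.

Re(z) = x where z = x + yi; the equation x = 4 is satisfied by all points with that x-coordinate
Locus: Vertical line x = 4


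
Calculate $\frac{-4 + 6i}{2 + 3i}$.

Multiply numerator and denominator by conjugate (2 - 3i):
= (-4 + 6i)(2 - 3i) / (2^2 + 3^2)
= (10 + 24i) / 13
= 10/13 + (24/13)i


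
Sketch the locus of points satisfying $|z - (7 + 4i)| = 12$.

|z - z0| = r describes a circle centered at z0 with radius r
Here z0 = 7 + 4i and r = 12
Locus: Circle centered at (7, 4) with radius 12


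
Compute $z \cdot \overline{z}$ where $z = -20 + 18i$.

z * conjugate(z) = |z|^2 = a^2 + b^2
= (-20)^2 + 18^2 = 724


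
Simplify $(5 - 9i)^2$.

(a + bi)^2 = a^2 - b^2 + 2abi
= 5^2 - (-9)^2 + 2*5*(-9)i
= -56 - 90i


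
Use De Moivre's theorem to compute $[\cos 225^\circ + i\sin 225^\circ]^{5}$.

By De Moivre: z^n = r^n(cos(nθ) + i sin(nθ))
= 1^5(cos(5*225°) + i sin(5*225°))
= 1(cos 45° + i sin 45°)
= sqrt(2)/2 + (sqrt(2)/2)i


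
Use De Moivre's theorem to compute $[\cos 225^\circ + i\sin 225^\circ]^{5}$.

By De Moivre: z^n = r^n(cos(nθ) + i sin(nθ))
= 1^5(cos(5*225°) + i sin(5*225°))
= 1(cos 45° + i sin 45°)
= sqrt(2)/2 + (sqrt(2)/2)i


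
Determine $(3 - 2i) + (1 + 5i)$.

(3 + 1) + (-2 + 5)i = 4 + 3i


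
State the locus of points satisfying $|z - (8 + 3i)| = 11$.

|z - z0| = r describes a circle centered at z0 with radius r
Here z0 = 8 + 3i and r = 11
Locus: Circle centered at (8, 3) with radius 11


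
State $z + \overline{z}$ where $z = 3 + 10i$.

z + conjugate(z) = (a + bi) + (a - bi) = 2a
= 2 * 3 = 6


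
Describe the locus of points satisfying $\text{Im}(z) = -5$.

Im(z) = y where z = x + yi; the equation y = -5 is satisfied by all points with that y-coordinate
Locus: Horizontal line y = -5


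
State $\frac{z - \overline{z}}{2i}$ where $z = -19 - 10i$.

z - conjugate(z) = 2bi
(z - conjugate(z))/(2i) = 2bi/(2i) = b = -10


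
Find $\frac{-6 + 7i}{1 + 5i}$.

Multiply numerator and denominator by conjugate (1 - 5i):
= (-6 + 7i)(1 - 5i) / (1^2 + 5^2)
= (29 + 37i) / 26
= 29/26 + (37/26)i


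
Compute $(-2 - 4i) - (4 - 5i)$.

(-2 - 4) + (-4 - (-5))i = -6 + i


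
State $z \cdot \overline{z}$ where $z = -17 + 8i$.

z * conjugate(z) = |z|^2 = a^2 + b^2
= (-17)^2 + 8^2 = 353


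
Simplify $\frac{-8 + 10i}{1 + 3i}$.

Multiply numerator and denominator by conjugate (1 - 3i):
= (-8 + 10i)(1 - 3i) / (1^2 + 3^2)
= (22 + 34i) / 10
Divide through by 2: (11 + 17i) / 5
= 11/5 + (17/5)i


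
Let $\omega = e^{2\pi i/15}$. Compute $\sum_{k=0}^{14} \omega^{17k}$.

Let ζ = ω^17 = e^(2πi·17/15). Since 15 ∤ 17, ζ ≠ 1.
Sum = Σ_{k=0}^{14} ζ^k = (ζ^15 - 1)/(ζ - 1) = (ω^{17·15} - 1)/(ζ - 1) = (1 - 1)/(ζ - 1) = 0


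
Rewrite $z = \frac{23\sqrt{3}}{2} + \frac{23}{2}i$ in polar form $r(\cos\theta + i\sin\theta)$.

r = |z| = sqrt(a^2 + b^2) = sqrt((23*sqrt(3)/2)^2 + (23/2)^2) = sqrt(1587/4 + 529/4) = sqrt(529) = 23
θ = arctan(b/a) = arctan(11.5/19.9186) (quadrant-adjusted) = 30°
z = 23(cos 30° + i sin 30°)
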